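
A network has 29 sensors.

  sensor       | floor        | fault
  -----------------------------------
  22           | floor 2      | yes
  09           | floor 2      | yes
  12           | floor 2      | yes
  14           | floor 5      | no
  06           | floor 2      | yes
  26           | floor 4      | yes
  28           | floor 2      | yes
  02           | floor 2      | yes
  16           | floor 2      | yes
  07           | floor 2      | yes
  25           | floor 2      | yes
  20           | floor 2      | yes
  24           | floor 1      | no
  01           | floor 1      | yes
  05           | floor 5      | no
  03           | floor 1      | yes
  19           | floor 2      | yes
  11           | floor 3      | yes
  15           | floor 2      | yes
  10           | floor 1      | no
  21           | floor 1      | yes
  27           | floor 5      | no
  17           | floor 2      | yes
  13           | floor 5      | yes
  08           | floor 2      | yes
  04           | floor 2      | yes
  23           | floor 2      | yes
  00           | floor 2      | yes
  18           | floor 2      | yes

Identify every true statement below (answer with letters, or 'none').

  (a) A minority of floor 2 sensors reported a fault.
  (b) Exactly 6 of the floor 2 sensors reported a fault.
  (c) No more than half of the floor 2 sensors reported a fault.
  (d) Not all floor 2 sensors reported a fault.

none

|A| = 18, |A ∩ B| = 18, |A ∖ B| = 0.
(a) |A ∩ B| < |A ∖ B|: fails.
(b) |A ∩ B| = 6: fails.
(c) |A ∩ B| ≤ |A ∖ B|: fails.
(d) A ⊄ B (|A ∖ B| ≥ 1): fails.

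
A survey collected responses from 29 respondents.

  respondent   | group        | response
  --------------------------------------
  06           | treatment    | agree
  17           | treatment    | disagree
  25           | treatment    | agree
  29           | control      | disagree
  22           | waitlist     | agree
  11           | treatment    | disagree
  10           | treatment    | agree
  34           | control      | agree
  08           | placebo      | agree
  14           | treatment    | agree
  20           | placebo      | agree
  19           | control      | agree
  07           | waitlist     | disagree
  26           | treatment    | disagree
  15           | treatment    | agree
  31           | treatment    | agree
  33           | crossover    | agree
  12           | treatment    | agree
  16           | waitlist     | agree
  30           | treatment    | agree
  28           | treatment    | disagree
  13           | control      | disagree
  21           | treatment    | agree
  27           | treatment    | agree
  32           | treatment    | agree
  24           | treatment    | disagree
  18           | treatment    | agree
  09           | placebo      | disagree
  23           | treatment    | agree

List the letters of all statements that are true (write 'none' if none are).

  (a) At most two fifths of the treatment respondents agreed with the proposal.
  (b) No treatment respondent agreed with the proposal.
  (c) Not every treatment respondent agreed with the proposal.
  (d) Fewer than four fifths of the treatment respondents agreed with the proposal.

(c), (d)

|A| = 18, |A ∩ B| = 13, |A ∖ B| = 5.
(a) |A ∩ B| / |A| ≤ 2/5: fails.
(b) A ∩ B = ∅ (|A ∩ B| = 0): fails.
(c) A ⊄ B (|A ∖ B| ≥ 1): holds.
(d) |A ∩ B| / |A| < 4/5: holds.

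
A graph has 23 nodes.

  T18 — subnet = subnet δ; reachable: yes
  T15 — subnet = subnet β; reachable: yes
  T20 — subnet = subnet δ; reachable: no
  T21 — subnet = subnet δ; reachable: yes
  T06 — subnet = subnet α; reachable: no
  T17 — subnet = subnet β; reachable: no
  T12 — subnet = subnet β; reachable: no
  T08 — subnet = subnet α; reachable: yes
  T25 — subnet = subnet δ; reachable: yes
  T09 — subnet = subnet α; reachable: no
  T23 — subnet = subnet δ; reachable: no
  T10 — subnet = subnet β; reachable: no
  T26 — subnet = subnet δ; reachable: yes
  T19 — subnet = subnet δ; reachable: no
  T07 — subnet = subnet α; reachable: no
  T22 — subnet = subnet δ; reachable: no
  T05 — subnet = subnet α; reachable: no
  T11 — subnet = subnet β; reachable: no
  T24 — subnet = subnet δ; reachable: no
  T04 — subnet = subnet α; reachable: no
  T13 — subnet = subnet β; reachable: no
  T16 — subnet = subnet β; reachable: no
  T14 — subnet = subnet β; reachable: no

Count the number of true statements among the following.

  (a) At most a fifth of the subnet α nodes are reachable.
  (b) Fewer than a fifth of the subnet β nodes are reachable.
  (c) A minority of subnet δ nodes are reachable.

3

(a) subnet α: |A| = 6, |A ∩ B| = 1; needs |A ∩ B| / |A| ≤ 1/5 — true.
(b) subnet β: |A| = 8, |A ∩ B| = 1; needs |A ∩ B| / |A| < 1/5 — true.
(c) subnet δ: |A| = 9, |A ∩ B| = 4; needs |A ∩ B| < |A ∖ B| — true.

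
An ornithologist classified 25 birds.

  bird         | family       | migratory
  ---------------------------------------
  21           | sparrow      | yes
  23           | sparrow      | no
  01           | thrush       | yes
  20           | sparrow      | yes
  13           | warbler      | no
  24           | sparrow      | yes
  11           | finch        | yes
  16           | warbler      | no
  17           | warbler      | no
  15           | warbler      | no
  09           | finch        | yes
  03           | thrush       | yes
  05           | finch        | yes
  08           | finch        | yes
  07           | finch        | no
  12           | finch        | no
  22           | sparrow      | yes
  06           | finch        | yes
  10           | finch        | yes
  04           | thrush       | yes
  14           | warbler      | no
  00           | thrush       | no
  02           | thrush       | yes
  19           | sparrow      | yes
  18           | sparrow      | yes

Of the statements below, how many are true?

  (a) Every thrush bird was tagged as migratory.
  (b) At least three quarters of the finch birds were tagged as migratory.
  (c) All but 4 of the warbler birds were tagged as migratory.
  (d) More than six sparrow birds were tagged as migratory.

(a) thrush: |A| = 5, |A ∩ B| = 4; needs A ⊆ B, i.e. every element of A is in B (|A ∖ B| = 0) — false.
(b) finch: |A| = 8, |A ∩ B| = 6; needs |A ∩ B| / |A| ≥ 3/4 — true.
(c) warbler: |A| = 5, |A ∩ B| = 0; needs |A ∖ B| = 4 — false.
(d) sparrow: |A| = 7, |A ∩ B| = 6; needs |A ∩ B| > 6 — false.

1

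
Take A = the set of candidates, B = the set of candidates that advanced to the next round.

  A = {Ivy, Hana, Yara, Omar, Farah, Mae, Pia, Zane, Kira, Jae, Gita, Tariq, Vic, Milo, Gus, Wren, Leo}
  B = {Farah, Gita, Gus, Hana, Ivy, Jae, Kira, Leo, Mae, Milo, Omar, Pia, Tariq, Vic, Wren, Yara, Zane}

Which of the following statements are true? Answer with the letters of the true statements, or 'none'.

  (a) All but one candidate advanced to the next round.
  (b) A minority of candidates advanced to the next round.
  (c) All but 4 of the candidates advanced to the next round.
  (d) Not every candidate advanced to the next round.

|A| = 17, |A ∩ B| = 17, |A ∖ B| = 0.
(a) |A ∖ B| = 1: fails.
(b) |A ∩ B| < |A ∖ B|: fails.
(c) |A ∖ B| = 4: fails.
(d) A ⊄ B (|A ∖ B| ≥ 1): fails.

none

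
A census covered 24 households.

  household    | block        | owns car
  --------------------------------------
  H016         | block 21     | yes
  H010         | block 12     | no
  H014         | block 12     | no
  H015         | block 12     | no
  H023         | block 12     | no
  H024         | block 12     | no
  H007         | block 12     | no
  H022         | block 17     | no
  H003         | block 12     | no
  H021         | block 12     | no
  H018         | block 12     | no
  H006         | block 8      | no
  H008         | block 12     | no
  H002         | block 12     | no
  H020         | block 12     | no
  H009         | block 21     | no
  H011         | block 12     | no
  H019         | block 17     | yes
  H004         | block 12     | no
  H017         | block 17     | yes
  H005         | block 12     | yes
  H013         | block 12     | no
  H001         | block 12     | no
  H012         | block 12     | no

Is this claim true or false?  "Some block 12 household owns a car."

'Some block 12 household owns a car' holds iff A ∩ B ≠ ∅ (|A ∩ B| ≥ 1).
|A| = 18, |A ∩ B| = 1, |A ∖ B| = 17.
So the statement is true.

True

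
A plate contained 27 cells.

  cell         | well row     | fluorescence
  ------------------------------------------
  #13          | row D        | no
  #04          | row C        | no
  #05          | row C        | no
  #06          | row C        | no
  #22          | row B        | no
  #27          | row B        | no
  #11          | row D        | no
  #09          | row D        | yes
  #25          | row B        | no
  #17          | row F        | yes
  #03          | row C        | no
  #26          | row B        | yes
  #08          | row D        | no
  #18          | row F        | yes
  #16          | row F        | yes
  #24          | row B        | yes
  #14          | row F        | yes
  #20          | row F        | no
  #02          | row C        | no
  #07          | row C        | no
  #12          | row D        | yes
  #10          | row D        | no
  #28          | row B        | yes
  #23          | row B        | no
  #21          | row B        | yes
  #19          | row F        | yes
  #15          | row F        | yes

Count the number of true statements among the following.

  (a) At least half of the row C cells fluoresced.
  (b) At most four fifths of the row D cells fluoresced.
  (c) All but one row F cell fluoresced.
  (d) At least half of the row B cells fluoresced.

3

(a) row C: |A| = 6, |A ∩ B| = 0; needs |A ∩ B| ≥ |A ∖ B| — false.
(b) row D: |A| = 6, |A ∩ B| = 2; needs |A ∩ B| / |A| ≤ 4/5 — true.
(c) row F: |A| = 7, |A ∩ B| = 6; needs |A ∖ B| = 1 — true.
(d) row B: |A| = 8, |A ∩ B| = 4; needs |A ∩ B| ≥ |A ∖ B| — true.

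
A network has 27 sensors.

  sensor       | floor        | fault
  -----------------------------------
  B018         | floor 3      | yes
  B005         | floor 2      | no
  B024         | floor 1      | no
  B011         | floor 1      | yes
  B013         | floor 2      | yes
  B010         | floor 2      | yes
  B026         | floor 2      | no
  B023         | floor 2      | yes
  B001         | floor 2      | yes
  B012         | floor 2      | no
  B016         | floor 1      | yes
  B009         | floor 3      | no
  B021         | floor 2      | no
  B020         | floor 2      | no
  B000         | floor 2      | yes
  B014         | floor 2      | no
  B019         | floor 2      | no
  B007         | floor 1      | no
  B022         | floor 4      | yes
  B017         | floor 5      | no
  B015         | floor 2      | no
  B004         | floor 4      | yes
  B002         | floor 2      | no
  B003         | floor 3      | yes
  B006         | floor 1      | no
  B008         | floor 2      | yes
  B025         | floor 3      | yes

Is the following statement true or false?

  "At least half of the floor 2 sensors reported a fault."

False

Truth condition: |A ∩ B| ≥ |A ∖ B|.
|A| = 15, |A ∩ B| = 6, |A ∖ B| = 9.
6 < 9, so the statement is false.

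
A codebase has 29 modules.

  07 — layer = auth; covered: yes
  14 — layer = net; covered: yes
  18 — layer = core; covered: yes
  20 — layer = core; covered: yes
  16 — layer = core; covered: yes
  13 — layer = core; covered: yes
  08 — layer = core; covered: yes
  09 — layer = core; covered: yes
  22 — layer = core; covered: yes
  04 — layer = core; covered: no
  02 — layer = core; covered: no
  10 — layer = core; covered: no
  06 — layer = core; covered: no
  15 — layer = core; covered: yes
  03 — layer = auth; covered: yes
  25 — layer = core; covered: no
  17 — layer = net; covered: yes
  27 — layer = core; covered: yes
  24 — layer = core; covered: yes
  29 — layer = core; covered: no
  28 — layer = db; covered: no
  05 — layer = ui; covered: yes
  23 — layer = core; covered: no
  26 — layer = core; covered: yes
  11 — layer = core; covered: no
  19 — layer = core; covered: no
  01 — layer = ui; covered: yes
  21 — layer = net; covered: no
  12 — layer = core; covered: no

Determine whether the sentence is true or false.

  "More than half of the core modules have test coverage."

Truth condition: |A ∩ B| > |A ∖ B|.
|A| = 21, |A ∩ B| = 11, |A ∖ B| = 10.
11 > 10, so the statement is true.

True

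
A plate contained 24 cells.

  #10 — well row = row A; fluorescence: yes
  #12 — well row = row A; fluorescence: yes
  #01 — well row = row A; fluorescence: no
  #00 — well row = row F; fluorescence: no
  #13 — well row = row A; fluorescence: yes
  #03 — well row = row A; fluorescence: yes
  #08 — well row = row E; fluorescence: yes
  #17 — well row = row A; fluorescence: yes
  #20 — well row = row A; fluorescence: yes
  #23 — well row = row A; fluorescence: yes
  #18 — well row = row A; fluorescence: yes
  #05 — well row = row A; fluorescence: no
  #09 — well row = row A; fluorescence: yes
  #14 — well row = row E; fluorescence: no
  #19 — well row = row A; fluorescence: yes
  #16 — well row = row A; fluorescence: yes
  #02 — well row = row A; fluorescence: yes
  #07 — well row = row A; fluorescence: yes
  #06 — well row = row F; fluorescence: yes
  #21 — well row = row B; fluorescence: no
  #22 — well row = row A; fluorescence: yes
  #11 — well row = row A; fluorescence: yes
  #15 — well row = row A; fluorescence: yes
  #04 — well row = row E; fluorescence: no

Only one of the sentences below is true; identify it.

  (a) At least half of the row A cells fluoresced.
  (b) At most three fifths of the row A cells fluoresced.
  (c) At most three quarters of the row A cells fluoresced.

(a)

|A| = 18, |A ∩ B| = 16, |A ∖ B| = 2.
(a) requires |A ∩ B| ≥ |A ∖ B|: true.
(b) requires |A ∩ B| / |A| ≤ 3/5: false.
(c) requires |A ∩ B| / |A| ≤ 3/4: false.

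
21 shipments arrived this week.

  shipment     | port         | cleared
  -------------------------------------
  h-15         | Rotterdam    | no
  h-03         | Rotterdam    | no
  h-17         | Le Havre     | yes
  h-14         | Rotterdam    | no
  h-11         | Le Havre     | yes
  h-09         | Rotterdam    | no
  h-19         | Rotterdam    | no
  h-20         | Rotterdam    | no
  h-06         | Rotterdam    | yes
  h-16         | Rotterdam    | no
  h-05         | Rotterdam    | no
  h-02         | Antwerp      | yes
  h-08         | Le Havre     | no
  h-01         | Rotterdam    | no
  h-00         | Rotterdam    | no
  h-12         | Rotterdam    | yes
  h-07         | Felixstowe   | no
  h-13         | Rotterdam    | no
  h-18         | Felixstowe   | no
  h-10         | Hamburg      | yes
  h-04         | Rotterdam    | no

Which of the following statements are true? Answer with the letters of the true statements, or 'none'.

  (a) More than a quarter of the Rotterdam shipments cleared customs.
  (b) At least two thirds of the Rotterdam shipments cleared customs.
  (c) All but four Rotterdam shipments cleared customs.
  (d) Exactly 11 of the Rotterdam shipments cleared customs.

none

|A| = 14, |A ∩ B| = 2, |A ∖ B| = 12.
(a) |A ∩ B| / |A| > 1/4: fails.
(b) |A ∩ B| / |A| ≥ 2/3: fails.
(c) |A ∖ B| = 4: fails.
(d) |A ∩ B| = 11: fails.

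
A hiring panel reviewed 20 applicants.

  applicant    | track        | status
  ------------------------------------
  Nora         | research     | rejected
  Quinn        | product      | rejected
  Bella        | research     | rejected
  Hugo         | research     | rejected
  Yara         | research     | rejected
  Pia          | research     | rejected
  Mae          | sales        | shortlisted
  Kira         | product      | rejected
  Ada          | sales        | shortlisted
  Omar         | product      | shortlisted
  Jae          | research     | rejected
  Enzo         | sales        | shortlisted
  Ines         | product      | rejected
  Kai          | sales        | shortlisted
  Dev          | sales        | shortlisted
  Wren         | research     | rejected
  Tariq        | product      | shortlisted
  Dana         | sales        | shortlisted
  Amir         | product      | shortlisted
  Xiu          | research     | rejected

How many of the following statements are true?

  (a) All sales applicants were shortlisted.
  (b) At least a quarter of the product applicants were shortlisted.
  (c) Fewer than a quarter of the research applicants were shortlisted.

3

(a) sales: |A| = 6, |A ∩ B| = 6; needs A ⊆ B, i.e. every element of A is in B (|A ∖ B| = 0) — true.
(b) product: |A| = 6, |A ∩ B| = 3; needs |A ∩ B| / |A| ≥ 1/4 — true.
(c) research: |A| = 8, |A ∩ B| = 0; needs |A ∩ B| / |A| < 1/4 — true.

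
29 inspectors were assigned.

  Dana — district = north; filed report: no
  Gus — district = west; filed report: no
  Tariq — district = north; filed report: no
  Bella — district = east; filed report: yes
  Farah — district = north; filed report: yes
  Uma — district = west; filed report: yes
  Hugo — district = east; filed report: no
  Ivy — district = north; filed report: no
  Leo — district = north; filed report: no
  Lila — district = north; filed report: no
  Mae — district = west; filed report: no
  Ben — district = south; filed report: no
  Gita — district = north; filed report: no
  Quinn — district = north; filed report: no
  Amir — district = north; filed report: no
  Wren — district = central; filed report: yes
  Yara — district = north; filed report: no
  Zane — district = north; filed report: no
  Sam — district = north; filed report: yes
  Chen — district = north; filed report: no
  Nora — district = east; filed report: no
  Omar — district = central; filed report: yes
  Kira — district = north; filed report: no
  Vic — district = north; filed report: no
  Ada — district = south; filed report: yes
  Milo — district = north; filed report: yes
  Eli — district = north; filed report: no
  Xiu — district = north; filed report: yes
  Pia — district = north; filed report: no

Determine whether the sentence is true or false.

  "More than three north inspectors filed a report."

True

'More than three north inspectors filed a report' holds iff |A ∩ B| > 3.
|A| = 19, |A ∩ B| = 4, |A ∖ B| = 15.
|A ∩ B| = 4, so the statement is true.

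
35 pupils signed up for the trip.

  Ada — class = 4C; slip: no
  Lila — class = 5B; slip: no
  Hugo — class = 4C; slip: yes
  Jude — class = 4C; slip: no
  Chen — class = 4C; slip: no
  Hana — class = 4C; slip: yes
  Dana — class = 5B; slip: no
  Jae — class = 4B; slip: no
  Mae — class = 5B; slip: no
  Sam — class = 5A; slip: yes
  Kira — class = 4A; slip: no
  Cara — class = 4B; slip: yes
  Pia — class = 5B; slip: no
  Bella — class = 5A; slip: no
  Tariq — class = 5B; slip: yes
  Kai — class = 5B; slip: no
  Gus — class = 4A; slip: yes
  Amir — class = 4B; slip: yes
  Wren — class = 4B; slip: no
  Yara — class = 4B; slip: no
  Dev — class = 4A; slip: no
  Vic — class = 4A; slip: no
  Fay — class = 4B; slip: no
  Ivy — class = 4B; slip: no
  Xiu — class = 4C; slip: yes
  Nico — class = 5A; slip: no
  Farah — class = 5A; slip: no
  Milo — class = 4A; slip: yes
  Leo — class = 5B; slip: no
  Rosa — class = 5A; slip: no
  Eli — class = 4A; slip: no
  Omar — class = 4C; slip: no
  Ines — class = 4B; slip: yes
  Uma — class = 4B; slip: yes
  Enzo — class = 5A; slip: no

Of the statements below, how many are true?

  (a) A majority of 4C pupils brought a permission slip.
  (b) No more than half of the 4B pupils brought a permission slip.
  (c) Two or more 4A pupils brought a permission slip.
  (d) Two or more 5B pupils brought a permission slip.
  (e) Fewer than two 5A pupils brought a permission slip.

3

(a) 4C: |A| = 7, |A ∩ B| = 3; needs |A ∩ B| > |A ∖ B| — false.
(b) 4B: |A| = 9, |A ∩ B| = 4; needs |A ∩ B| ≤ |A ∖ B| — true.
(c) 4A: |A| = 6, |A ∩ B| = 2; needs |A ∩ B| ≥ 2 — true.
(d) 5B: |A| = 7, |A ∩ B| = 1; needs |A ∩ B| ≥ 2 — false.
(e) 5A: |A| = 6, |A ∩ B| = 1; needs |A ∩ B| < 2 — true.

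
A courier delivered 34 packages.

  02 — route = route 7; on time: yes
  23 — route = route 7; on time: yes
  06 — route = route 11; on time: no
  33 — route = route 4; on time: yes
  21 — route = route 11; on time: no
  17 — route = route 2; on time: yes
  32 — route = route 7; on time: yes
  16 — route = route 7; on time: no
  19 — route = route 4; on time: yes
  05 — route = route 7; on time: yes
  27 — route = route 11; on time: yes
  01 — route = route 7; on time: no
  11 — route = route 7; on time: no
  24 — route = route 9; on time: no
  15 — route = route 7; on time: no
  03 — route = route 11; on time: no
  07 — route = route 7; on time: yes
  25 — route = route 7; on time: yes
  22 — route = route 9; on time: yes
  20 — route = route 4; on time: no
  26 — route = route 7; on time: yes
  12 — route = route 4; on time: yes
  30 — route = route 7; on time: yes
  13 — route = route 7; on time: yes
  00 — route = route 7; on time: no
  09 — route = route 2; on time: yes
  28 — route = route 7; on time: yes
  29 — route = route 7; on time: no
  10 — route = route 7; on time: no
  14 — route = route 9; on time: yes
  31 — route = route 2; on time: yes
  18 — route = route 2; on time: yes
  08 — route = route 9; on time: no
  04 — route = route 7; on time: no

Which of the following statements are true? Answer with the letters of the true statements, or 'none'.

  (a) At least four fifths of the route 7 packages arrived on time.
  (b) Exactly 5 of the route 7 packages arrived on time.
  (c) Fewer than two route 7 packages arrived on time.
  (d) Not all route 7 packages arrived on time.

(d)

|A| = 18, |A ∩ B| = 10, |A ∖ B| = 8.
(a) |A ∩ B| / |A| ≥ 4/5: fails.
(b) |A ∩ B| = 5: fails.
(c) |A ∩ B| < 2: fails.
(d) A ⊄ B (|A ∖ B| ≥ 1): holds.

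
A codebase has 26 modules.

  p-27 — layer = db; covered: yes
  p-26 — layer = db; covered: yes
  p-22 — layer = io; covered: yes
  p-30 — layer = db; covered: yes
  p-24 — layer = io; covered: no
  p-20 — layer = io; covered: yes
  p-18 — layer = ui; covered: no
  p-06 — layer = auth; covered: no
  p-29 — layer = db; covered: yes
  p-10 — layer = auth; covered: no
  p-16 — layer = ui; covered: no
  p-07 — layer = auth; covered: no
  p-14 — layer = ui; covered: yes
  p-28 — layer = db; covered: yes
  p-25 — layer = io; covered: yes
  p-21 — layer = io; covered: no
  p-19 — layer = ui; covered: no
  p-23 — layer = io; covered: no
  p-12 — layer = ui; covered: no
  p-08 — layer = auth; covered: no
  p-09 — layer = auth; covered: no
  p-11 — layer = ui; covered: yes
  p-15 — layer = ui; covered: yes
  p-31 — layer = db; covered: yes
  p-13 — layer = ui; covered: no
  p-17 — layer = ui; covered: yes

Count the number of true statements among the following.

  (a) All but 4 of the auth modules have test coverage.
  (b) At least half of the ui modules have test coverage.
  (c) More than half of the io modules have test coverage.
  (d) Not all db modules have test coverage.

(a) auth: |A| = 5, |A ∩ B| = 0; needs |A ∖ B| = 4 — false.
(b) ui: |A| = 9, |A ∩ B| = 4; needs |A ∩ B| ≥ |A ∖ B| — false.
(c) io: |A| = 6, |A ∩ B| = 3; needs |A ∩ B| > |A ∖ B| — false.
(d) db: |A| = 6, |A ∩ B| = 6; needs A ⊄ B (|A ∖ B| ≥ 1) — false.

0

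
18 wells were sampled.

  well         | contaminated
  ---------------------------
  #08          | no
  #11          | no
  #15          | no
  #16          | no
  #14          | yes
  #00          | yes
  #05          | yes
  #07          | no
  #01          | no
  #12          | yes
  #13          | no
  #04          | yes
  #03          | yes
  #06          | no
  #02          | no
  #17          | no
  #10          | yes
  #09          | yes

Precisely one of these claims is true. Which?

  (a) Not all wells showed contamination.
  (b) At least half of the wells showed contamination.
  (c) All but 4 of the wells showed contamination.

(a)

|A| = 18, |A ∩ B| = 8, |A ∖ B| = 10.
(a) requires A ⊄ B (|A ∖ B| ≥ 1): true.
(b) requires |A ∩ B| ≥ |A ∖ B|: false.
(c) requires |A ∖ B| = 4: false.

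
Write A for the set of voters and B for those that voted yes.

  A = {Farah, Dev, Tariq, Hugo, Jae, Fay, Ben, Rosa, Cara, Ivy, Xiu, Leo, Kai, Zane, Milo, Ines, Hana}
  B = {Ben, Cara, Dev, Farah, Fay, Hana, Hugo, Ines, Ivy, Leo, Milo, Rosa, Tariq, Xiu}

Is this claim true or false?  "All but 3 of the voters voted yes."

True

Truth condition: |A ∖ B| = 3.
|A| = 17, |A ∩ B| = 14, |A ∖ B| = 3.
|A ∖ B| = 3, so the statement is true.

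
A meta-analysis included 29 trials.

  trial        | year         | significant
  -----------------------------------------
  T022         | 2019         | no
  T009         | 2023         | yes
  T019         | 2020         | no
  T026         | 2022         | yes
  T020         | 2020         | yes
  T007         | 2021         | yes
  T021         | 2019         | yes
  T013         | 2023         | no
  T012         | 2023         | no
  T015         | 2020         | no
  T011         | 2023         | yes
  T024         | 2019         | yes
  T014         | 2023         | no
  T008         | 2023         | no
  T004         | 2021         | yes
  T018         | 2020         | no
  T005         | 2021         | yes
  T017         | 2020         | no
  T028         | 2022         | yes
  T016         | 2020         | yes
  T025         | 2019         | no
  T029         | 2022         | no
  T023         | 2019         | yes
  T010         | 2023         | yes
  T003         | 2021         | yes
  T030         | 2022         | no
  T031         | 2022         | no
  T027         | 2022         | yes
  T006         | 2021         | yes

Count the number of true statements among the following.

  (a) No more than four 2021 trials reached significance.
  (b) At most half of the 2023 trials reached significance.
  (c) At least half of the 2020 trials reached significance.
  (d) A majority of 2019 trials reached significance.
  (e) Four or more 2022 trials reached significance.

2

(a) 2021: |A| = 5, |A ∩ B| = 5; needs |A ∩ B| ≤ 4 — false.
(b) 2023: |A| = 7, |A ∩ B| = 3; needs |A ∩ B| ≤ |A ∖ B| — true.
(c) 2020: |A| = 6, |A ∩ B| = 2; needs |A ∩ B| ≥ |A ∖ B| — false.
(d) 2019: |A| = 5, |A ∩ B| = 3; needs |A ∩ B| > |A ∖ B| — true.
(e) 2022: |A| = 6, |A ∩ B| = 3; needs |A ∩ B| ≥ 4 — false.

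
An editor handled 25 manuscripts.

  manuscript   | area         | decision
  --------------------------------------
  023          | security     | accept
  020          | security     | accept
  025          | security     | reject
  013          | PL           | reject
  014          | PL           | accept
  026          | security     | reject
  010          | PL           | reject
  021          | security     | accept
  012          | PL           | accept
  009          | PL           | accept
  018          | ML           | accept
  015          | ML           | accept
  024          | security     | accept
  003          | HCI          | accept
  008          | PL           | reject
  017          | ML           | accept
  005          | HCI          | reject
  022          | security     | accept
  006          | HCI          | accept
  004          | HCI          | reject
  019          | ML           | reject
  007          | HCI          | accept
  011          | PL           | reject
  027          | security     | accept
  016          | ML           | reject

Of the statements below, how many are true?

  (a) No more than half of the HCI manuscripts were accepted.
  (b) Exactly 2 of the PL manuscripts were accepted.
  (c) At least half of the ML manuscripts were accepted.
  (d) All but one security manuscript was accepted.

(a) HCI: |A| = 5, |A ∩ B| = 3; needs |A ∩ B| ≤ |A ∖ B| — false.
(b) PL: |A| = 7, |A ∩ B| = 3; needs |A ∩ B| = 2 — false.
(c) ML: |A| = 5, |A ∩ B| = 3; needs |A ∩ B| ≥ |A ∖ B| — true.
(d) security: |A| = 8, |A ∩ B| = 6; needs |A ∖ B| = 1 — false.

1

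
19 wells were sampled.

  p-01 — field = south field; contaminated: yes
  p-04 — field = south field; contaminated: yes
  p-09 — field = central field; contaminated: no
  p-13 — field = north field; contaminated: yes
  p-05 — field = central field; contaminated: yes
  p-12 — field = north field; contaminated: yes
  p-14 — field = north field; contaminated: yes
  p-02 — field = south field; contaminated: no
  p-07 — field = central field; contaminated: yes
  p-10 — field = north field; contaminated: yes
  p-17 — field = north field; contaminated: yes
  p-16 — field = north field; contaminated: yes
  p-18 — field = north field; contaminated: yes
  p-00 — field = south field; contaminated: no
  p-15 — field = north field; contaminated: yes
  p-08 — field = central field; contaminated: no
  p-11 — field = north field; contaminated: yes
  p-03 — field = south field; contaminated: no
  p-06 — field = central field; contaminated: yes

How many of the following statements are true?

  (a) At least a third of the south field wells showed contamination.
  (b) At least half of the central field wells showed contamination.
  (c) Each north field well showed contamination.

3

(a) south field: |A| = 5, |A ∩ B| = 2; needs |A ∩ B| / |A| ≥ 1/3 — true.
(b) central field: |A| = 5, |A ∩ B| = 3; needs |A ∩ B| ≥ |A ∖ B| — true.
(c) north field: |A| = 9, |A ∩ B| = 9; needs A ⊆ B, i.e. every element of A is in B (|A ∖ B| = 0) — true.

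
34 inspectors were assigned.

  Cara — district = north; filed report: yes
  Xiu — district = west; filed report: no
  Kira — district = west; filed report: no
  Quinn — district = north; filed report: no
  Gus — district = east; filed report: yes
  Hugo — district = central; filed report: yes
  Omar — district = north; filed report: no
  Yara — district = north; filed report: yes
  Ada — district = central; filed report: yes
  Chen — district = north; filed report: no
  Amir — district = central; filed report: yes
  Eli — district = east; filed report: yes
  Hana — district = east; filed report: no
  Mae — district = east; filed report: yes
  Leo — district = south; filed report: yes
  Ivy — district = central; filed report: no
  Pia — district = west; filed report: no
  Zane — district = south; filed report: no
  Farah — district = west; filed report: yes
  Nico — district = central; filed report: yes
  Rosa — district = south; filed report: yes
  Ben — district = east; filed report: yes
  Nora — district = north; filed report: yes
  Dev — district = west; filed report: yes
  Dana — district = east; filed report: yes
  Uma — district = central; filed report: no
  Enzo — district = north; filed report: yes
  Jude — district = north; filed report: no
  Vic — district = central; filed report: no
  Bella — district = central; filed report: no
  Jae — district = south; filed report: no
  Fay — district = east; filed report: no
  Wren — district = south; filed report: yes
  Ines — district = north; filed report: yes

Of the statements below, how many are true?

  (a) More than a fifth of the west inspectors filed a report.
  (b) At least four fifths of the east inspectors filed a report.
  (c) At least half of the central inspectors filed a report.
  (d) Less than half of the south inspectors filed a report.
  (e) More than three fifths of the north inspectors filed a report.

(a) west: |A| = 5, |A ∩ B| = 2; needs |A ∩ B| / |A| > 1/5 — true.
(b) east: |A| = 7, |A ∩ B| = 5; needs |A ∩ B| / |A| ≥ 4/5 — false.
(c) central: |A| = 8, |A ∩ B| = 4; needs |A ∩ B| ≥ |A ∖ B| — true.
(d) south: |A| = 5, |A ∩ B| = 3; needs |A ∩ B| < |A ∖ B| — false.
(e) north: |A| = 9, |A ∩ B| = 5; needs |A ∩ B| / |A| > 3/5 — false.

2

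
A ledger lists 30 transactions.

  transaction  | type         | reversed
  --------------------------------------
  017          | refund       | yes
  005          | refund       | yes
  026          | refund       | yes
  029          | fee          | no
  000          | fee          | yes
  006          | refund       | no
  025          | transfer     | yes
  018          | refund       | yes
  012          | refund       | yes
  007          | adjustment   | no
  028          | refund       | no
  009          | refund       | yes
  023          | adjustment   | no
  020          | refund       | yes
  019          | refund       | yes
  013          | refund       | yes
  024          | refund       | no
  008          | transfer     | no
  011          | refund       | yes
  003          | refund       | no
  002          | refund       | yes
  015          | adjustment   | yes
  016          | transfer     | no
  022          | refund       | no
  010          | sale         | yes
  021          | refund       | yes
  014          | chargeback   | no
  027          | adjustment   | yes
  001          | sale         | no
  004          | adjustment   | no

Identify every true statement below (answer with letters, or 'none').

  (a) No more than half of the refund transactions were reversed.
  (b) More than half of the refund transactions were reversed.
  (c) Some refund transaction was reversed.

(b), (c)

|A| = 17, |A ∩ B| = 12, |A ∖ B| = 5.
(a) |A ∩ B| ≤ |A ∖ B|: fails.
(b) |A ∩ B| > |A ∖ B|: holds.
(c) A ∩ B ≠ ∅ (|A ∩ B| ≥ 1): holds.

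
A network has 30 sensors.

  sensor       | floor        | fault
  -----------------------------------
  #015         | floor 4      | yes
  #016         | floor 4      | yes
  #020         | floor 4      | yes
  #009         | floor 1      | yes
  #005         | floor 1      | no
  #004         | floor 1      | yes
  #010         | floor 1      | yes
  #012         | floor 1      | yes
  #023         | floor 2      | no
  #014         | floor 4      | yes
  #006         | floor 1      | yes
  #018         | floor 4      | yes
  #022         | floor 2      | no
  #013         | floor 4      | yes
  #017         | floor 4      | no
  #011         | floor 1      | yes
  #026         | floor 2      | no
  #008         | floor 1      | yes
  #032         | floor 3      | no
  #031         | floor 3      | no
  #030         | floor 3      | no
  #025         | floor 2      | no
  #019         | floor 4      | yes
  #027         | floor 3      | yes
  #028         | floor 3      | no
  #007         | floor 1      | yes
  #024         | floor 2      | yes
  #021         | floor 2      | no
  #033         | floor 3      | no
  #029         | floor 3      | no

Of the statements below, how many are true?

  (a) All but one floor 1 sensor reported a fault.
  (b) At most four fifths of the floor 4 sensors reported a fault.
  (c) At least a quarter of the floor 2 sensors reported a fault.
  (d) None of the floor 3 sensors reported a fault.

1

(a) floor 1: |A| = 9, |A ∩ B| = 8; needs |A ∖ B| = 1 — true.
(b) floor 4: |A| = 8, |A ∩ B| = 7; needs |A ∩ B| / |A| ≤ 4/5 — false.
(c) floor 2: |A| = 6, |A ∩ B| = 1; needs |A ∩ B| / |A| ≥ 1/4 — false.
(d) floor 3: |A| = 7, |A ∩ B| = 1; needs A ∩ B = ∅ (|A ∩ B| = 0) — false.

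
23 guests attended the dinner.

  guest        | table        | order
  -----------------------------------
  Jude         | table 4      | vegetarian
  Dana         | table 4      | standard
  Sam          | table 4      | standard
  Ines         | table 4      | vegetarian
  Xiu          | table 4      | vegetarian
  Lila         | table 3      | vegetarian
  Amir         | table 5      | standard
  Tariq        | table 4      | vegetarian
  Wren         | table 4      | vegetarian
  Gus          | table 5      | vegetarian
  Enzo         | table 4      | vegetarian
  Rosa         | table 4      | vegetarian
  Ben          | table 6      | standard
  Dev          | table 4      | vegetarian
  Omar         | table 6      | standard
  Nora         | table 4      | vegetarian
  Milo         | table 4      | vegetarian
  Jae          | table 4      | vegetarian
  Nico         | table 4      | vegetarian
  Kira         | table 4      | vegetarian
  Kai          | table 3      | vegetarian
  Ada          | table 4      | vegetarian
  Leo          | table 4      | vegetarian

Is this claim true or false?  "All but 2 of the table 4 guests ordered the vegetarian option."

True

'All but 2 of the table 4 guests ordered the vegetarian option' holds iff |A ∖ B| = 2.
|A| = 17, |A ∩ B| = 15, |A ∖ B| = 2.
|A ∖ B| = 2, so the statement is true.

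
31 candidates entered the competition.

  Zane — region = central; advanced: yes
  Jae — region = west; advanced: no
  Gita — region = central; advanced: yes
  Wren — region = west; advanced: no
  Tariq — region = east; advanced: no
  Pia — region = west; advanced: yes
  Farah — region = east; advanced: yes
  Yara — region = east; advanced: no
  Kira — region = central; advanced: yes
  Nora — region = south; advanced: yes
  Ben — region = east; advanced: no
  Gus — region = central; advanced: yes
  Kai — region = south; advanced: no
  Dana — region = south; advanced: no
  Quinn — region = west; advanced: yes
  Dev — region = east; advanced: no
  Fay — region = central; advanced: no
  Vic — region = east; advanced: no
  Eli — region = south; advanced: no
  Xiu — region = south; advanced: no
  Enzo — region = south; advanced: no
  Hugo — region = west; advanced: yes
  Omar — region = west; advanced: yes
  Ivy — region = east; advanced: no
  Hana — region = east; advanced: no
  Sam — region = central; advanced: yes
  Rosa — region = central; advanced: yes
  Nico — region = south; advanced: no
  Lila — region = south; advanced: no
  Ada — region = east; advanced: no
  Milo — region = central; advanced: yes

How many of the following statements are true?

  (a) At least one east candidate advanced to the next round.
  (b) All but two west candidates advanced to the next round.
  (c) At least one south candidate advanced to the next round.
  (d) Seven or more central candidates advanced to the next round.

(a) east: |A| = 9, |A ∩ B| = 1; needs A ∩ B ≠ ∅ (|A ∩ B| ≥ 1) — true.
(b) west: |A| = 6, |A ∩ B| = 4; needs |A ∖ B| = 2 — true.
(c) south: |A| = 8, |A ∩ B| = 1; needs A ∩ B ≠ ∅ (|A ∩ B| ≥ 1) — true.
(d) central: |A| = 8, |A ∩ B| = 7; needs |A ∩ B| ≥ 7 — true.

4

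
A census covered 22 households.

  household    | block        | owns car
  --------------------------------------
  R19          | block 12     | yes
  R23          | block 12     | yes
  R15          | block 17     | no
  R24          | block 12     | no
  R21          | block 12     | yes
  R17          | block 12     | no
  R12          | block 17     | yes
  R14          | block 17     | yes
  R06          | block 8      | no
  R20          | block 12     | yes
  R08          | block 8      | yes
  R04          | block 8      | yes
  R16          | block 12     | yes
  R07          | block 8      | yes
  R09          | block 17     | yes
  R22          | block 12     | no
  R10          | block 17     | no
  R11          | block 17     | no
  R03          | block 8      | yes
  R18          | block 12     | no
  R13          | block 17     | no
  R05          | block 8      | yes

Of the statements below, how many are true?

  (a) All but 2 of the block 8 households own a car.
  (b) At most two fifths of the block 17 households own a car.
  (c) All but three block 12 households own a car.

0

(a) block 8: |A| = 6, |A ∩ B| = 5; needs |A ∖ B| = 2 — false.
(b) block 17: |A| = 7, |A ∩ B| = 3; needs |A ∩ B| / |A| ≤ 2/5 — false.
(c) block 12: |A| = 9, |A ∩ B| = 5; needs |A ∖ B| = 3 — false.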